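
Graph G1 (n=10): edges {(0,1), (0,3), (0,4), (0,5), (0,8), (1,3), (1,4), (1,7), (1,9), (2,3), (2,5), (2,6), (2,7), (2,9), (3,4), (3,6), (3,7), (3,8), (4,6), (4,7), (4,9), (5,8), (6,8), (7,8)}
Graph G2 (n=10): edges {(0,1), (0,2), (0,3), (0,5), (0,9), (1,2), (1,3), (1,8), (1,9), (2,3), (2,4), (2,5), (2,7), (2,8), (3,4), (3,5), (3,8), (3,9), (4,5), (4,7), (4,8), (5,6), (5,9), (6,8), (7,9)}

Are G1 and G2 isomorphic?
No, not isomorphic

The graphs are NOT isomorphic.

Counting triangles (3-cliques): G1 has 15, G2 has 21.
Triangle count is an isomorphism invariant, so differing triangle counts rule out isomorphism.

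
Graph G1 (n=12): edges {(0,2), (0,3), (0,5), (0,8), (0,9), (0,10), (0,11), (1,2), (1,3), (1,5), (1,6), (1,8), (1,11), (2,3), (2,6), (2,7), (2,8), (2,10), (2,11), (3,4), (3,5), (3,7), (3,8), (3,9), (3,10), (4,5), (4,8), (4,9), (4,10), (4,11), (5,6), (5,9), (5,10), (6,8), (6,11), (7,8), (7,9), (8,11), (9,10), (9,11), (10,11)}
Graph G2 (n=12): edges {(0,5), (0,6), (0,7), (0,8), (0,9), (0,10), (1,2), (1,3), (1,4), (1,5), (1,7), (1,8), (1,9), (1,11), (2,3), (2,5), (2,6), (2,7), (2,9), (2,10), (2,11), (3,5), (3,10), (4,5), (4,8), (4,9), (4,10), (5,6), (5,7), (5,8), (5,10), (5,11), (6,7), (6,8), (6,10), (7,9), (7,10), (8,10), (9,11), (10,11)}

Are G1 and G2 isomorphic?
No, not isomorphic

The graphs are NOT isomorphic.

Counting triangles (3-cliques): G1 has 50, G2 has 48.
Triangle count is an isomorphism invariant, so differing triangle counts rule out isomorphism.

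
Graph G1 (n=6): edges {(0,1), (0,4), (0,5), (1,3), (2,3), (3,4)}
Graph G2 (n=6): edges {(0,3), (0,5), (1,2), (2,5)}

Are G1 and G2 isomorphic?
No, not isomorphic

The graphs are NOT isomorphic.

Degrees in G1: deg(0)=3, deg(1)=2, deg(2)=1, deg(3)=3, deg(4)=2, deg(5)=1.
Sorted degree sequence of G1: [3, 3, 2, 2, 1, 1].
Degrees in G2: deg(0)=2, deg(1)=1, deg(2)=2, deg(3)=1, deg(4)=0, deg(5)=2.
Sorted degree sequence of G2: [2, 2, 2, 1, 1, 0].
The (sorted) degree sequence is an isomorphism invariant, so since G1 and G2 have different degree sequences they cannot be isomorphic.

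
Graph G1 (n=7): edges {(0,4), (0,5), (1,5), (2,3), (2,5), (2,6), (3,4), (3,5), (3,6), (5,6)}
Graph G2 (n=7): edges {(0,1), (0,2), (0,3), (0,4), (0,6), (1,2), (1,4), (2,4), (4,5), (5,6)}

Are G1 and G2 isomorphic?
Yes, isomorphic

The graphs are isomorphic.
One valid mapping φ: V(G1) → V(G2): 0→6, 1→3, 2→2, 3→4, 4→5, 5→0, 6→1

Verify φ preserves adjacency — for each edge of G1, its image is an edge of G2:
  (0,4) → (φ(0),φ(4)) = (5,6) ∈ E(G2) ✓
  (0,5) → (φ(0),φ(5)) = (0,6) ∈ E(G2) ✓
  (1,5) → (φ(1),φ(5)) = (0,3) ∈ E(G2) ✓
  (2,3) → (φ(2),φ(3)) = (2,4) ∈ E(G2) ✓
  (2,5) → (φ(2),φ(5)) = (0,2) ∈ E(G2) ✓
  (2,6) → (φ(2),φ(6)) = (1,2) ∈ E(G2) ✓
  (3,4) → (φ(3),φ(4)) = (4,5) ∈ E(G2) ✓
  (3,5) → (φ(3),φ(5)) = (0,4) ∈ E(G2) ✓
  (3,6) → (φ(3),φ(6)) = (1,4) ∈ E(G2) ✓
  (5,6) → (φ(5),φ(6)) = (0,1) ∈ E(G2) ✓
All 10 edges of G1 map to edges of G2, and |E(G1)| = |E(G2)| = 10, so φ is a bijection on edges as well as vertices. Hence G1 ≅ G2.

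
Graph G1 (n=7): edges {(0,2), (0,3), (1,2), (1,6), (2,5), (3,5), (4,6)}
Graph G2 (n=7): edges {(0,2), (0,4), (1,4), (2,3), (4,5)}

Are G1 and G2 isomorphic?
No, not isomorphic

The graphs are NOT isomorphic.

Degrees in G1: deg(0)=2, deg(1)=2, deg(2)=3, deg(3)=2, deg(4)=1, deg(5)=2, deg(6)=2.
Sorted degree sequence of G1: [3, 2, 2, 2, 2, 2, 1].
Degrees in G2: deg(0)=2, deg(1)=1, deg(2)=2, deg(3)=1, deg(4)=3, deg(5)=1, deg(6)=0.
Sorted degree sequence of G2: [3, 2, 2, 1, 1, 1, 0].
The (sorted) degree sequence is an isomorphism invariant, so since G1 and G2 have different degree sequences they cannot be isomorphic.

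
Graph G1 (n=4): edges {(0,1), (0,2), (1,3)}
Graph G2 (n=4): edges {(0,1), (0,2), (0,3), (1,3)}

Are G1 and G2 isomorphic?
No, not isomorphic

The graphs are NOT isomorphic.

Counting edges: G1 has 3 edge(s); G2 has 4 edge(s).
Edge count is an isomorphism invariant (a bijection on vertices induces a bijection on edges), so differing edge counts rule out isomorphism.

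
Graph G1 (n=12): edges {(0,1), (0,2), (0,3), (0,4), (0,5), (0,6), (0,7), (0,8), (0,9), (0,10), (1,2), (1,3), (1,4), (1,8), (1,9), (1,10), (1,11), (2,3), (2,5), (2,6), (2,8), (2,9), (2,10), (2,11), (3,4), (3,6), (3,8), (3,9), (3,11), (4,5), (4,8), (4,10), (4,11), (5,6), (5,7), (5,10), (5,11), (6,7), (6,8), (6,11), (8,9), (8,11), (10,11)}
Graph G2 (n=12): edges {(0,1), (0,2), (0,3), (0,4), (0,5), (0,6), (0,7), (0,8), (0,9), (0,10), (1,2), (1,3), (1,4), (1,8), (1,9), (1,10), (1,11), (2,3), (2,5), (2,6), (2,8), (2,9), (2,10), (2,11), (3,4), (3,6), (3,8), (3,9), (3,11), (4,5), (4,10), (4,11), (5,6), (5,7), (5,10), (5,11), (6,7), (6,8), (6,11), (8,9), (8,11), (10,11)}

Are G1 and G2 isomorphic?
No, not isomorphic

The graphs are NOT isomorphic.

Counting edges: G1 has 43 edge(s); G2 has 42 edge(s).
Edge count is an isomorphism invariant (a bijection on vertices induces a bijection on edges), so differing edge counts rule out isomorphism.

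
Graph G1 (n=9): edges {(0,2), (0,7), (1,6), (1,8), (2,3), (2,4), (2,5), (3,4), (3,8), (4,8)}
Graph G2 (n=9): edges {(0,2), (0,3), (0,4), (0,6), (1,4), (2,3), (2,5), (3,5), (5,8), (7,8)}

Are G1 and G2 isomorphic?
Yes, isomorphic

The graphs are isomorphic.
One valid mapping φ: V(G1) → V(G2): 0→4, 1→8, 2→0, 3→2, 4→3, 5→6, 6→7, 7→1, 8→5

Verify φ preserves adjacency — for each edge of G1, its image is an edge of G2:
  (0,2) → (φ(0),φ(2)) = (0,4) ∈ E(G2) ✓
  (0,7) → (φ(0),φ(7)) = (1,4) ∈ E(G2) ✓
  (1,6) → (φ(1),φ(6)) = (7,8) ∈ E(G2) ✓
  (1,8) → (φ(1),φ(8)) = (5,8) ∈ E(G2) ✓
  (2,3) → (φ(2),φ(3)) = (0,2) ∈ E(G2) ✓
  (2,4) → (φ(2),φ(4)) = (0,3) ∈ E(G2) ✓
  (2,5) → (φ(2),φ(5)) = (0,6) ∈ E(G2) ✓
  (3,4) → (φ(3),φ(4)) = (2,3) ∈ E(G2) ✓
  (3,8) → (φ(3),φ(8)) = (2,5) ∈ E(G2) ✓
  (4,8) → (φ(4),φ(8)) = (3,5) ∈ E(G2) ✓
All 10 edges of G1 map to edges of G2, and |E(G1)| = |E(G2)| = 10, so φ is a bijection on edges as well as vertices. Hence G1 ≅ G2.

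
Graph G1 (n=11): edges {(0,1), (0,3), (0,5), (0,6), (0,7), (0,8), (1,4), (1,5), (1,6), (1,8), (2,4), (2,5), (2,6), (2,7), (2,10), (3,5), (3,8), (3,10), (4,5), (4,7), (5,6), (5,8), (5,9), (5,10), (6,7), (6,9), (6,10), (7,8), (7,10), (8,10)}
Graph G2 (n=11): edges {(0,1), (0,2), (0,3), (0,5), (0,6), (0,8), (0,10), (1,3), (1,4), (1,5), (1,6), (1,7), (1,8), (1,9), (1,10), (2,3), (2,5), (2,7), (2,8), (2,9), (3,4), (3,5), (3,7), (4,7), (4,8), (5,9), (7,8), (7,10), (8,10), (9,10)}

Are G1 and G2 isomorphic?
Yes, isomorphic

The graphs are isomorphic.
One valid mapping φ: V(G1) → V(G2): 0→8, 1→10, 2→5, 3→4, 4→9, 5→1, 6→0, 7→2, 8→7, 9→6, 10→3

Verify φ preserves adjacency — for each edge of G1, its image is an edge of G2:
  (0,1) → (φ(0),φ(1)) = (8,10) ∈ E(G2) ✓
  (0,3) → (φ(0),φ(3)) = (4,8) ∈ E(G2) ✓
  (0,5) → (φ(0),φ(5)) = (1,8) ∈ E(G2) ✓
  (0,6) → (φ(0),φ(6)) = (0,8) ∈ E(G2) ✓
  (0,7) → (φ(0),φ(7)) = (2,8) ∈ E(G2) ✓
  (0,8) → (φ(0),φ(8)) = (7,8) ∈ E(G2) ✓
  (1,4) → (φ(1),φ(4)) = (9,10) ∈ E(G2) ✓
  (1,5) → (φ(1),φ(5)) = (1,10) ∈ E(G2) ✓
  (1,6) → (φ(1),φ(6)) = (0,10) ∈ E(G2) ✓
  (1,8) → (φ(1),φ(8)) = (7,10) ∈ E(G2) ✓
  (2,4) → (φ(2),φ(4)) = (5,9) ∈ E(G2) ✓
  (2,5) → (φ(2),φ(5)) = (1,5) ∈ E(G2) ✓
  (2,6) → (φ(2),φ(6)) = (0,5) ∈ E(G2) ✓
  (2,7) → (φ(2),φ(7)) = (2,5) ∈ E(G2) ✓
  (2,10) → (φ(2),φ(10)) = (3,5) ∈ E(G2) ✓
  (3,5) → (φ(3),φ(5)) = (1,4) ∈ E(G2) ✓
  (3,8) → (φ(3),φ(8)) = (4,7) ∈ E(G2) ✓
  (3,10) → (φ(3),φ(10)) = (3,4) ∈ E(G2) ✓
  (4,5) → (φ(4),φ(5)) = (1,9) ∈ E(G2) ✓
  (4,7) → (φ(4),φ(7)) = (2,9) ∈ E(G2) ✓
  (5,6) → (φ(5),φ(6)) = (0,1) ∈ E(G2) ✓
  (5,8) → (φ(5),φ(8)) = (1,7) ∈ E(G2) ✓
  (5,9) → (φ(5),φ(9)) = (1,6) ∈ E(G2) ✓
  (5,10) → (φ(5),φ(10)) = (1,3) ∈ E(G2) ✓
  (6,7) → (φ(6),φ(7)) = (0,2) ∈ E(G2) ✓
  (6,9) → (φ(6),φ(9)) = (0,6) ∈ E(G2) ✓
  (6,10) → (φ(6),φ(10)) = (0,3) ∈ E(G2) ✓
  (7,8) → (φ(7),φ(8)) = (2,7) ∈ E(G2) ✓
  (7,10) → (φ(7),φ(10)) = (2,3) ∈ E(G2) ✓
  (8,10) → (φ(8),φ(10)) = (3,7) ∈ E(G2) ✓
All 30 edges of G1 map to edges of G2, and |E(G1)| = |E(G2)| = 30, so φ is a bijection on edges as well as vertices. Hence G1 ≅ G2.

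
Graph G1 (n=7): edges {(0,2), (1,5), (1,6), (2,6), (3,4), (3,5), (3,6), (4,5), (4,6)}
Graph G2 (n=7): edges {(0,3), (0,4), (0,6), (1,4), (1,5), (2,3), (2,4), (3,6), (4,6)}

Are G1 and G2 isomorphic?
Yes, isomorphic

The graphs are isomorphic.
One valid mapping φ: V(G1) → V(G2): 0→5, 1→2, 2→1, 3→6, 4→0, 5→3, 6→4

Verify φ preserves adjacency — for each edge of G1, its image is an edge of G2:
  (0,2) → (φ(0),φ(2)) = (1,5) ∈ E(G2) ✓
  (1,5) → (φ(1),φ(5)) = (2,3) ∈ E(G2) ✓
  (1,6) → (φ(1),φ(6)) = (2,4) ∈ E(G2) ✓
  (2,6) → (φ(2),φ(6)) = (1,4) ∈ E(G2) ✓
  (3,4) → (φ(3),φ(4)) = (0,6) ∈ E(G2) ✓
  (3,5) → (φ(3),φ(5)) = (3,6) ∈ E(G2) ✓
  (3,6) → (φ(3),φ(6)) = (4,6) ∈ E(G2) ✓
  (4,5) → (φ(4),φ(5)) = (0,3) ∈ E(G2) ✓
  (4,6) → (φ(4),φ(6)) = (0,4) ∈ E(G2) ✓
All 9 edges of G1 map to edges of G2, and |E(G1)| = |E(G2)| = 9, so φ is a bijection on edges as well as vertices. Hence G1 ≅ G2.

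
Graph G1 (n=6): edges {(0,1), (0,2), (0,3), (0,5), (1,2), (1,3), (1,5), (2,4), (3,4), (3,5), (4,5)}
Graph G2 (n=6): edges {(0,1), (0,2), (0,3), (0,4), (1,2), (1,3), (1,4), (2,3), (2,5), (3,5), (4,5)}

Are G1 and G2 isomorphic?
Yes, isomorphic

The graphs are isomorphic.
One valid mapping φ: V(G1) → V(G2): 0→1, 1→0, 2→4, 3→3, 4→5, 5→2

Verify φ preserves adjacency — for each edge of G1, its image is an edge of G2:
  (0,1) → (φ(0),φ(1)) = (0,1) ∈ E(G2) ✓
  (0,2) → (φ(0),φ(2)) = (1,4) ∈ E(G2) ✓
  (0,3) → (φ(0),φ(3)) = (1,3) ∈ E(G2) ✓
  (0,5) → (φ(0),φ(5)) = (1,2) ∈ E(G2) ✓
  (1,2) → (φ(1),φ(2)) = (0,4) ∈ E(G2) ✓
  (1,3) → (φ(1),φ(3)) = (0,3) ∈ E(G2) ✓
  (1,5) → (φ(1),φ(5)) = (0,2) ∈ E(G2) ✓
  (2,4) → (φ(2),φ(4)) = (4,5) ∈ E(G2) ✓
  (3,4) → (φ(3),φ(4)) = (3,5) ∈ E(G2) ✓
  (3,5) → (φ(3),φ(5)) = (2,3) ∈ E(G2) ✓
  (4,5) → (φ(4),φ(5)) = (2,5) ∈ E(G2) ✓
All 11 edges of G1 map to edges of G2, and |E(G1)| = |E(G2)| = 11, so φ is a bijection on edges as well as vertices. Hence G1 ≅ G2.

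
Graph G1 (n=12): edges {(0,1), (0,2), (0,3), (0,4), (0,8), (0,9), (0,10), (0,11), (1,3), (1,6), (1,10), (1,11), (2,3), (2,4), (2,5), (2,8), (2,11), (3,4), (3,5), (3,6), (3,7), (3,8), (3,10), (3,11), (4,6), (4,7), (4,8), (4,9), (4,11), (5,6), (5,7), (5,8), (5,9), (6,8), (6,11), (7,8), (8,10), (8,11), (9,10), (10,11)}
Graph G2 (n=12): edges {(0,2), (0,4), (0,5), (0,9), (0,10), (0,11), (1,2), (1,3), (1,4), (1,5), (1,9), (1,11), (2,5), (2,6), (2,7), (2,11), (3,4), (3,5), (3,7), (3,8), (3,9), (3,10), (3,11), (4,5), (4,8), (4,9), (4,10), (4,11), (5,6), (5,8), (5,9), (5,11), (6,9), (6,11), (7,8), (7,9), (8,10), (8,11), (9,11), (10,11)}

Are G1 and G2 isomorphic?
Yes, isomorphic

The graphs are isomorphic.
One valid mapping φ: V(G1) → V(G2): 0→3, 1→10, 2→1, 3→11, 4→9, 5→2, 6→0, 7→6, 8→5, 9→7, 10→8, 11→4

Verify φ preserves adjacency — for each edge of G1, its image is an edge of G2:
  (0,1) → (φ(0),φ(1)) = (3,10) ∈ E(G2) ✓
  (0,2) → (φ(0),φ(2)) = (1,3) ∈ E(G2) ✓
  (0,3) → (φ(0),φ(3)) = (3,11) ∈ E(G2) ✓
  (0,4) → (φ(0),φ(4)) = (3,9) ∈ E(G2) ✓
  (0,8) → (φ(0),φ(8)) = (3,5) ∈ E(G2) ✓
  (0,9) → (φ(0),φ(9)) = (3,7) ∈ E(G2) ✓
  (0,10) → (φ(0),φ(10)) = (3,8) ∈ E(G2) ✓
  (0,11) → (φ(0),φ(11)) = (3,4) ∈ E(G2) ✓
  (1,3) → (φ(1),φ(3)) = (10,11) ∈ E(G2) ✓
  (1,6) → (φ(1),φ(6)) = (0,10) ∈ E(G2) ✓
  (1,10) → (φ(1),φ(10)) = (8,10) ∈ E(G2) ✓
  (1,11) → (φ(1),φ(11)) = (4,10) ∈ E(G2) ✓
  (2,3) → (φ(2),φ(3)) = (1,11) ∈ E(G2) ✓
  (2,4) → (φ(2),φ(4)) = (1,9) ∈ E(G2) ✓
  (2,5) → (φ(2),φ(5)) = (1,2) ∈ E(G2) ✓
  (2,8) → (φ(2),φ(8)) = (1,5) ∈ E(G2) ✓
  (2,11) → (φ(2),φ(11)) = (1,4) ∈ E(G2) ✓
  (3,4) → (φ(3),φ(4)) = (9,11) ∈ E(G2) ✓
  (3,5) → (φ(3),φ(5)) = (2,11) ∈ E(G2) ✓
  (3,6) → (φ(3),φ(6)) = (0,11) ∈ E(G2) ✓
  (3,7) → (φ(3),φ(7)) = (6,11) ∈ E(G2) ✓
  (3,8) → (φ(3),φ(8)) = (5,11) ∈ E(G2) ✓
  (3,10) → (φ(3),φ(10)) = (8,11) ∈ E(G2) ✓
  (3,11) → (φ(3),φ(11)) = (4,11) ∈ E(G2) ✓
  (4,6) → (φ(4),φ(6)) = (0,9) ∈ E(G2) ✓
  (4,7) → (φ(4),φ(7)) = (6,9) ∈ E(G2) ✓
  (4,8) → (φ(4),φ(8)) = (5,9) ∈ E(G2) ✓
  (4,9) → (φ(4),φ(9)) = (7,9) ∈ E(G2) ✓
  (4,11) → (φ(4),φ(11)) = (4,9) ∈ E(G2) ✓
  (5,6) → (φ(5),φ(6)) = (0,2) ∈ E(G2) ✓
  (5,7) → (φ(5),φ(7)) = (2,6) ∈ E(G2) ✓
  (5,8) → (φ(5),φ(8)) = (2,5) ∈ E(G2) ✓
  (5,9) → (φ(5),φ(9)) = (2,7) ∈ E(G2) ✓
  (6,8) → (φ(6),φ(8)) = (0,5) ∈ E(G2) ✓
  (6,11) → (φ(6),φ(11)) = (0,4) ∈ E(G2) ✓
  (7,8) → (φ(7),φ(8)) = (5,6) ∈ E(G2) ✓
  (8,10) → (φ(8),φ(10)) = (5,8) ∈ E(G2) ✓
  (8,11) → (φ(8),φ(11)) = (4,5) ∈ E(G2) ✓
  (9,10) → (φ(9),φ(10)) = (7,8) ∈ E(G2) ✓
  (10,11) → (φ(10),φ(11)) = (4,8) ∈ E(G2) ✓
All 40 edges of G1 map to edges of G2, and |E(G1)| = |E(G2)| = 40, so φ is a bijection on edges as well as vertices. Hence G1 ≅ G2.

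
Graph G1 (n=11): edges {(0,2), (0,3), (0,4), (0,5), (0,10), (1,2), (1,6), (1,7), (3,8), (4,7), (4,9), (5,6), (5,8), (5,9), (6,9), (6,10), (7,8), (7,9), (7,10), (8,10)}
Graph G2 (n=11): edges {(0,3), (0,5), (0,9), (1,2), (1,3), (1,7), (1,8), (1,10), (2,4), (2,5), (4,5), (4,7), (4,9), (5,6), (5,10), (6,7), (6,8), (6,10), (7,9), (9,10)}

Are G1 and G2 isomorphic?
Yes, isomorphic

The graphs are isomorphic.
One valid mapping φ: V(G1) → V(G2): 0→1, 1→0, 2→3, 3→8, 4→2, 5→7, 6→9, 7→5, 8→6, 9→4, 10→10

Verify φ preserves adjacency — for each edge of G1, its image is an edge of G2:
  (0,2) → (φ(0),φ(2)) = (1,3) ∈ E(G2) ✓
  (0,3) → (φ(0),φ(3)) = (1,8) ∈ E(G2) ✓
  (0,4) → (φ(0),φ(4)) = (1,2) ∈ E(G2) ✓
  (0,5) → (φ(0),φ(5)) = (1,7) ∈ E(G2) ✓
  (0,10) → (φ(0),φ(10)) = (1,10) ∈ E(G2) ✓
  (1,2) → (φ(1),φ(2)) = (0,3) ∈ E(G2) ✓
  (1,6) → (φ(1),φ(6)) = (0,9) ∈ E(G2) ✓
  (1,7) → (φ(1),φ(7)) = (0,5) ∈ E(G2) ✓
  (3,8) → (φ(3),φ(8)) = (6,8) ∈ E(G2) ✓
  (4,7) → (φ(4),φ(7)) = (2,5) ∈ E(G2) ✓
  (4,9) → (φ(4),φ(9)) = (2,4) ∈ E(G2) ✓
  (5,6) → (φ(5),φ(6)) = (7,9) ∈ E(G2) ✓
  (5,8) → (φ(5),φ(8)) = (6,7) ∈ E(G2) ✓
  (5,9) → (φ(5),φ(9)) = (4,7) ∈ E(G2) ✓
  (6,9) → (φ(6),φ(9)) = (4,9) ∈ E(G2) ✓
  (6,10) → (φ(6),φ(10)) = (9,10) ∈ E(G2) ✓
  (7,8) → (φ(7),φ(8)) = (5,6) ∈ E(G2) ✓
  (7,9) → (φ(7),φ(9)) = (4,5) ∈ E(G2) ✓
  (7,10) → (φ(7),φ(10)) = (5,10) ∈ E(G2) ✓
  (8,10) → (φ(8),φ(10)) = (6,10) ∈ E(G2) ✓
All 20 edges of G1 map to edges of G2, and |E(G1)| = |E(G2)| = 20, so φ is a bijection on edges as well as vertices. Hence G1 ≅ G2.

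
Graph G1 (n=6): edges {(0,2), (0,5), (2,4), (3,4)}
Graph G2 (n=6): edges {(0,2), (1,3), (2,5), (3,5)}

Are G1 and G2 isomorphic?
Yes, isomorphic

The graphs are isomorphic.
One valid mapping φ: V(G1) → V(G2): 0→2, 1→4, 2→5, 3→1, 4→3, 5→0

Verify φ preserves adjacency — for each edge of G1, its image is an edge of G2:
  (0,2) → (φ(0),φ(2)) = (2,5) ∈ E(G2) ✓
  (0,5) → (φ(0),φ(5)) = (0,2) ∈ E(G2) ✓
  (2,4) → (φ(2),φ(4)) = (3,5) ∈ E(G2) ✓
  (3,4) → (φ(3),φ(4)) = (1,3) ∈ E(G2) ✓
All 4 edges of G1 map to edges of G2, and |E(G1)| = |E(G2)| = 4, so φ is a bijection on edges as well as vertices. Hence G1 ≅ G2.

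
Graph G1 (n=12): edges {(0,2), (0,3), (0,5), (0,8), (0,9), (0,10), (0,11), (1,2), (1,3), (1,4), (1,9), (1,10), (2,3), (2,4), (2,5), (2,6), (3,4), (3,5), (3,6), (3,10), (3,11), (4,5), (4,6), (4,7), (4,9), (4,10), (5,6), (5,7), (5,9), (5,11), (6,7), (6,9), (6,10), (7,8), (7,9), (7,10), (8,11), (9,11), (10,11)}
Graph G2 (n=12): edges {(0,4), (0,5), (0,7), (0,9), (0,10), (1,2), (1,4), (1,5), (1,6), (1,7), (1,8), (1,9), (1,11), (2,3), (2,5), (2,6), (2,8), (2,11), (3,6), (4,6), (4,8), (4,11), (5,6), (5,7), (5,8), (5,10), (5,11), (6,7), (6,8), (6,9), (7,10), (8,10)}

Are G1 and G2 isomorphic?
No, not isomorphic

The graphs are NOT isomorphic.

Degrees in G1: deg(0)=7, deg(1)=5, deg(2)=6, deg(3)=8, deg(4)=8, deg(5)=8, deg(6)=7, deg(7)=6, deg(8)=3, deg(9)=7, deg(10)=7, deg(11)=6.
Sorted degree sequence of G1: [8, 8, 8, 7, 7, 7, 7, 6, 6, 6, 5, 3].
Degrees in G2: deg(0)=5, deg(1)=8, deg(2)=6, deg(3)=2, deg(4)=5, deg(5)=8, deg(6)=8, deg(7)=5, deg(8)=6, deg(9)=3, deg(10)=4, deg(11)=4.
Sorted degree sequence of G2: [8, 8, 8, 6, 6, 5, 5, 5, 4, 4, 3, 2].
The (sorted) degree sequence is an isomorphism invariant, so since G1 and G2 have different degree sequences they cannot be isomorphic.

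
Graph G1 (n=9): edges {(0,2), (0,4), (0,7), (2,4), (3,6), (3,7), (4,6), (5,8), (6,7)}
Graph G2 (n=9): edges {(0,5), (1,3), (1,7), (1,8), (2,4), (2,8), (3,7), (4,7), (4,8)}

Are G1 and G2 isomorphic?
Yes, isomorphic

The graphs are isomorphic.
One valid mapping φ: V(G1) → V(G2): 0→1, 1→6, 2→3, 3→2, 4→7, 5→0, 6→4, 7→8, 8→5

Verify φ preserves adjacency — for each edge of G1, its image is an edge of G2:
  (0,2) → (φ(0),φ(2)) = (1,3) ∈ E(G2) ✓
  (0,4) → (φ(0),φ(4)) = (1,7) ∈ E(G2) ✓
  (0,7) → (φ(0),φ(7)) = (1,8) ∈ E(G2) ✓
  (2,4) → (φ(2),φ(4)) = (3,7) ∈ E(G2) ✓
  (3,6) → (φ(3),φ(6)) = (2,4) ∈ E(G2) ✓
  (3,7) → (φ(3),φ(7)) = (2,8) ∈ E(G2) ✓
  (4,6) → (φ(4),φ(6)) = (4,7) ∈ E(G2) ✓
  (5,8) → (φ(5),φ(8)) = (0,5) ∈ E(G2) ✓
  (6,7) → (φ(6),φ(7)) = (4,8) ∈ E(G2) ✓
All 9 edges of G1 map to edges of G2, and |E(G1)| = |E(G2)| = 9, so φ is a bijection on edges as well as vertices. Hence G1 ≅ G2.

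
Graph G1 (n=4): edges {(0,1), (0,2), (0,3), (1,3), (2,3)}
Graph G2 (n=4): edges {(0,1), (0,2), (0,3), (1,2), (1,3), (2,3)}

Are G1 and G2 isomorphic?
No, not isomorphic

The graphs are NOT isomorphic.

Counting edges: G1 has 5 edge(s); G2 has 6 edge(s).
Edge count is an isomorphism invariant (a bijection on vertices induces a bijection on edges), so differing edge counts rule out isomorphism.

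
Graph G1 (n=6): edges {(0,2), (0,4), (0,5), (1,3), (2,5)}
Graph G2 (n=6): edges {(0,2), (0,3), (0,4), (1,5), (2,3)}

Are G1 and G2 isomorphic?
Yes, isomorphic

The graphs are isomorphic.
One valid mapping φ: V(G1) → V(G2): 0→0, 1→5, 2→3, 3→1, 4→4, 5→2

Verify φ preserves adjacency — for each edge of G1, its image is an edge of G2:
  (0,2) → (φ(0),φ(2)) = (0,3) ∈ E(G2) ✓
  (0,4) → (φ(0),φ(4)) = (0,4) ∈ E(G2) ✓
  (0,5) → (φ(0),φ(5)) = (0,2) ∈ E(G2) ✓
  (1,3) → (φ(1),φ(3)) = (1,5) ∈ E(G2) ✓
  (2,5) → (φ(2),φ(5)) = (2,3) ∈ E(G2) ✓
All 5 edges of G1 map to edges of G2, and |E(G1)| = |E(G2)| = 5, so φ is a bijection on edges as well as vertices. Hence G1 ≅ G2.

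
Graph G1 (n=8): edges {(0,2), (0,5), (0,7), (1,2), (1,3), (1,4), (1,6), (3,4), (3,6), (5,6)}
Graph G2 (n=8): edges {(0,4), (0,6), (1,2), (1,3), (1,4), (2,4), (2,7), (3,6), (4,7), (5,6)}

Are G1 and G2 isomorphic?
Yes, isomorphic

The graphs are isomorphic.
One valid mapping φ: V(G1) → V(G2): 0→6, 1→4, 2→0, 3→2, 4→7, 5→3, 6→1, 7→5

Verify φ preserves adjacency — for each edge of G1, its image is an edge of G2:
  (0,2) → (φ(0),φ(2)) = (0,6) ∈ E(G2) ✓
  (0,5) → (φ(0),φ(5)) = (3,6) ∈ E(G2) ✓
  (0,7) → (φ(0),φ(7)) = (5,6) ∈ E(G2) ✓
  (1,2) → (φ(1),φ(2)) = (0,4) ∈ E(G2) ✓
  (1,3) → (φ(1),φ(3)) = (2,4) ∈ E(G2) ✓
  (1,4) → (φ(1),φ(4)) = (4,7) ∈ E(G2) ✓
  (1,6) → (φ(1),φ(6)) = (1,4) ∈ E(G2) ✓
  (3,4) → (φ(3),φ(4)) = (2,7) ∈ E(G2) ✓
  (3,6) → (φ(3),φ(6)) = (1,2) ∈ E(G2) ✓
  (5,6) → (φ(5),φ(6)) = (1,3) ∈ E(G2) ✓
All 10 edges of G1 map to edges of G2, and |E(G1)| = |E(G2)| = 10, so φ is a bijection on edges as well as vertices. Hence G1 ≅ G2.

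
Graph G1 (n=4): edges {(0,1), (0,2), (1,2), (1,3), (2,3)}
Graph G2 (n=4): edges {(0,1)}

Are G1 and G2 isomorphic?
No, not isomorphic

The graphs are NOT isomorphic.

Degrees in G1: deg(0)=2, deg(1)=3, deg(2)=3, deg(3)=2.
Sorted degree sequence of G1: [3, 3, 2, 2].
Degrees in G2: deg(0)=1, deg(1)=1, deg(2)=0, deg(3)=0.
Sorted degree sequence of G2: [1, 1, 0, 0].
The (sorted) degree sequence is an isomorphism invariant, so since G1 and G2 have different degree sequences they cannot be isomorphic.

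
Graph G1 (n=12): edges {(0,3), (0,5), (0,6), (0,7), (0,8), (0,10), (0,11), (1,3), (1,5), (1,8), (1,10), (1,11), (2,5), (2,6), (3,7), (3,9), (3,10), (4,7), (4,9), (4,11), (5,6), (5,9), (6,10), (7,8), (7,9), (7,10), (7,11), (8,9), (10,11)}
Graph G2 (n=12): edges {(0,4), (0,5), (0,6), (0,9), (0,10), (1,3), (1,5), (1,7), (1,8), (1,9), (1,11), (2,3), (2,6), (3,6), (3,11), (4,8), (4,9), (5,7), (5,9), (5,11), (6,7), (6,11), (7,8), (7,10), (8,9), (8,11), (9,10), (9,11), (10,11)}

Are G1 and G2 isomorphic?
Yes, isomorphic

The graphs are isomorphic.
One valid mapping φ: V(G1) → V(G2): 0→11, 1→7, 2→2, 3→5, 4→4, 5→6, 6→3, 7→9, 8→10, 9→0, 10→1, 11→8

Verify φ preserves adjacency — for each edge of G1, its image is an edge of G2:
  (0,3) → (φ(0),φ(3)) = (5,11) ∈ E(G2) ✓
  (0,5) → (φ(0),φ(5)) = (6,11) ∈ E(G2) ✓
  (0,6) → (φ(0),φ(6)) = (3,11) ∈ E(G2) ✓
  (0,7) → (φ(0),φ(7)) = (9,11) ∈ E(G2) ✓
  (0,8) → (φ(0),φ(8)) = (10,11) ∈ E(G2) ✓
  (0,10) → (φ(0),φ(10)) = (1,11) ∈ E(G2) ✓
  (0,11) → (φ(0),φ(11)) = (8,11) ∈ E(G2) ✓
  (1,3) → (φ(1),φ(3)) = (5,7) ∈ E(G2) ✓
  (1,5) → (φ(1),φ(5)) = (6,7) ∈ E(G2) ✓
  (1,8) → (φ(1),φ(8)) = (7,10) ∈ E(G2) ✓
  (1,10) → (φ(1),φ(10)) = (1,7) ∈ E(G2) ✓
  (1,11) → (φ(1),φ(11)) = (7,8) ∈ E(G2) ✓
  (2,5) → (φ(2),φ(5)) = (2,6) ∈ E(G2) ✓
  (2,6) → (φ(2),φ(6)) = (2,3) ∈ E(G2) ✓
  (3,7) → (φ(3),φ(7)) = (5,9) ∈ E(G2) ✓
  (3,9) → (φ(3),φ(9)) = (0,5) ∈ E(G2) ✓
  (3,10) → (φ(3),φ(10)) = (1,5) ∈ E(G2) ✓
  (4,7) → (φ(4),φ(7)) = (4,9) ∈ E(G2) ✓
  (4,9) → (φ(4),φ(9)) = (0,4) ∈ E(G2) ✓
  (4,11) → (φ(4),φ(11)) = (4,8) ∈ E(G2) ✓
  (5,6) → (φ(5),φ(6)) = (3,6) ∈ E(G2) ✓
  (5,9) → (φ(5),φ(9)) = (0,6) ∈ E(G2) ✓
  (6,10) → (φ(6),φ(10)) = (1,3) ∈ E(G2) ✓
  (7,8) → (φ(7),φ(8)) = (9,10) ∈ E(G2) ✓
  (7,9) → (φ(7),φ(9)) = (0,9) ∈ E(G2) ✓
  (7,10) → (φ(7),φ(10)) = (1,9) ∈ E(G2) ✓
  (7,11) → (φ(7),φ(11)) = (8,9) ∈ E(G2) ✓
  (8,9) → (φ(8),φ(9)) = (0,10) ∈ E(G2) ✓
  (10,11) → (φ(10),φ(11)) = (1,8) ∈ E(G2) ✓
All 29 edges of G1 map to edges of G2, and |E(G1)| = |E(G2)| = 29, so φ is a bijection on edges as well as vertices. Hence G1 ≅ G2.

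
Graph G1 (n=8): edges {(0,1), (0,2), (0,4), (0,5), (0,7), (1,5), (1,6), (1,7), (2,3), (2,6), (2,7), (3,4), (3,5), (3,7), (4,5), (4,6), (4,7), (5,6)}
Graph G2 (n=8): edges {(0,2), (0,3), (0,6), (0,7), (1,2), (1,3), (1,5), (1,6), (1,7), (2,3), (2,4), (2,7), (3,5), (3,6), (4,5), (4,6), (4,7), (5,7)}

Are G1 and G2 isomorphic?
Yes, isomorphic

The graphs are isomorphic.
One valid mapping φ: V(G1) → V(G2): 0→2, 1→0, 2→4, 3→5, 4→1, 5→3, 6→6, 7→7

Verify φ preserves adjacency — for each edge of G1, its image is an edge of G2:
  (0,1) → (φ(0),φ(1)) = (0,2) ∈ E(G2) ✓
  (0,2) → (φ(0),φ(2)) = (2,4) ∈ E(G2) ✓
  (0,4) → (φ(0),φ(4)) = (1,2) ∈ E(G2) ✓
  (0,5) → (φ(0),φ(5)) = (2,3) ∈ E(G2) ✓
  (0,7) → (φ(0),φ(7)) = (2,7) ∈ E(G2) ✓
  (1,5) → (φ(1),φ(5)) = (0,3) ∈ E(G2) ✓
  (1,6) → (φ(1),φ(6)) = (0,6) ∈ E(G2) ✓
  (1,7) → (φ(1),φ(7)) = (0,7) ∈ E(G2) ✓
  (2,3) → (φ(2),φ(3)) = (4,5) ∈ E(G2) ✓
  (2,6) → (φ(2),φ(6)) = (4,6) ∈ E(G2) ✓
  (2,7) → (φ(2),φ(7)) = (4,7) ∈ E(G2) ✓
  (3,4) → (φ(3),φ(4)) = (1,5) ∈ E(G2) ✓
  (3,5) → (φ(3),φ(5)) = (3,5) ∈ E(G2) ✓
  (3,7) → (φ(3),φ(7)) = (5,7) ∈ E(G2) ✓
  (4,5) → (φ(4),φ(5)) = (1,3) ∈ E(G2) ✓
  (4,6) → (φ(4),φ(6)) = (1,6) ∈ E(G2) ✓
  (4,7) → (φ(4),φ(7)) = (1,7) ∈ E(G2) ✓
  (5,6) → (φ(5),φ(6)) = (3,6) ∈ E(G2) ✓
All 18 edges of G1 map to edges of G2, and |E(G1)| = |E(G2)| = 18, so φ is a bijection on edges as well as vertices. Hence G1 ≅ G2.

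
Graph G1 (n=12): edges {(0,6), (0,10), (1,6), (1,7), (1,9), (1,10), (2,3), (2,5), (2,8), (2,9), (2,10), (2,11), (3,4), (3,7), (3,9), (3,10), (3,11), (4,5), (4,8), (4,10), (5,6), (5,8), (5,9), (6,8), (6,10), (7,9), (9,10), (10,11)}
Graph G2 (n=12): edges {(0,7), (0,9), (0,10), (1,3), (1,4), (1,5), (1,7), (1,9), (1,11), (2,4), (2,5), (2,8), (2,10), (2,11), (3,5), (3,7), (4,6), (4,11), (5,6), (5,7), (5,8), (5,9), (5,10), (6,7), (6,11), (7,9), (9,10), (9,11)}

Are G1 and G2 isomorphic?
Yes, isomorphic

The graphs are isomorphic.
One valid mapping φ: V(G1) → V(G2): 0→8, 1→10, 2→1, 3→7, 4→6, 5→11, 6→2, 7→0, 8→4, 9→9, 10→5, 11→3

Verify φ preserves adjacency — for each edge of G1, its image is an edge of G2:
  (0,6) → (φ(0),φ(6)) = (2,8) ∈ E(G2) ✓
  (0,10) → (φ(0),φ(10)) = (5,8) ∈ E(G2) ✓
  (1,6) → (φ(1),φ(6)) = (2,10) ∈ E(G2) ✓
  (1,7) → (φ(1),φ(7)) = (0,10) ∈ E(G2) ✓
  (1,9) → (φ(1),φ(9)) = (9,10) ∈ E(G2) ✓
  (1,10) → (φ(1),φ(10)) = (5,10) ∈ E(G2) ✓
  (2,3) → (φ(2),φ(3)) = (1,7) ∈ E(G2) ✓
  (2,5) → (φ(2),φ(5)) = (1,11) ∈ E(G2) ✓
  (2,8) → (φ(2),φ(8)) = (1,4) ∈ E(G2) ✓
  (2,9) → (φ(2),φ(9)) = (1,9) ∈ E(G2) ✓
  (2,10) → (φ(2),φ(10)) = (1,5) ∈ E(G2) ✓
  (2,11) → (φ(2),φ(11)) = (1,3) ∈ E(G2) ✓
  (3,4) → (φ(3),φ(4)) = (6,7) ∈ E(G2) ✓
  (3,7) → (φ(3),φ(7)) = (0,7) ∈ E(G2) ✓
  (3,9) → (φ(3),φ(9)) = (7,9) ∈ E(G2) ✓
  (3,10) → (φ(3),φ(10)) = (5,7) ∈ E(G2) ✓
  (3,11) → (φ(3),φ(11)) = (3,7) ∈ E(G2) ✓
  (4,5) → (φ(4),φ(5)) = (6,11) ∈ E(G2) ✓
  (4,8) → (φ(4),φ(8)) = (4,6) ∈ E(G2) ✓
  (4,10) → (φ(4),φ(10)) = (5,6) ∈ E(G2) ✓
  (5,6) → (φ(5),φ(6)) = (2,11) ∈ E(G2) ✓
  (5,8) → (φ(5),φ(8)) = (4,11) ∈ E(G2) ✓
  (5,9) → (φ(5),φ(9)) = (9,11) ∈ E(G2) ✓
  (6,8) → (φ(6),φ(8)) = (2,4) ∈ E(G2) ✓
  (6,10) → (φ(6),φ(10)) = (2,5) ∈ E(G2) ✓
  (7,9) → (φ(7),φ(9)) = (0,9) ∈ E(G2) ✓
  (9,10) → (φ(9),φ(10)) = (5,9) ∈ E(G2) ✓
  (10,11) → (φ(10),φ(11)) = (3,5) ∈ E(G2) ✓
All 28 edges of G1 map to edges of G2, and |E(G1)| = |E(G2)| = 28, so φ is a bijection on edges as well as vertices. Hence G1 ≅ G2.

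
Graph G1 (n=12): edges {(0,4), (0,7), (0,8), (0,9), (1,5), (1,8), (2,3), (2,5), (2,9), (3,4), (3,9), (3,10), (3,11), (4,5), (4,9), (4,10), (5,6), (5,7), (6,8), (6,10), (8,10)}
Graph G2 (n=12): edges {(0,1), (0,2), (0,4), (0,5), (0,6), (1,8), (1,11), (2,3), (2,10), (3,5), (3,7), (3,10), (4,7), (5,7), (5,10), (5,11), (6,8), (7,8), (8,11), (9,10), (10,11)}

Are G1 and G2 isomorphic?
Yes, isomorphic

The graphs are isomorphic.
One valid mapping φ: V(G1) → V(G2): 0→7, 1→6, 2→2, 3→10, 4→5, 5→0, 6→1, 7→4, 8→8, 9→3, 10→11, 11→9

Verify φ preserves adjacency — for each edge of G1, its image is an edge of G2:
  (0,4) → (φ(0),φ(4)) = (5,7) ∈ E(G2) ✓
  (0,7) → (φ(0),φ(7)) = (4,7) ∈ E(G2) ✓
  (0,8) → (φ(0),φ(8)) = (7,8) ∈ E(G2) ✓
  (0,9) → (φ(0),φ(9)) = (3,7) ∈ E(G2) ✓
  (1,5) → (φ(1),φ(5)) = (0,6) ∈ E(G2) ✓
  (1,8) → (φ(1),φ(8)) = (6,8) ∈ E(G2) ✓
  (2,3) → (φ(2),φ(3)) = (2,10) ∈ E(G2) ✓
  (2,5) → (φ(2),φ(5)) = (0,2) ∈ E(G2) ✓
  (2,9) → (φ(2),φ(9)) = (2,3) ∈ E(G2) ✓
  (3,4) → (φ(3),φ(4)) = (5,10) ∈ E(G2) ✓
  (3,9) → (φ(3),φ(9)) = (3,10) ∈ E(G2) ✓
  (3,10) → (φ(3),φ(10)) = (10,11) ∈ E(G2) ✓
  (3,11) → (φ(3),φ(11)) = (9,10) ∈ E(G2) ✓
  (4,5) → (φ(4),φ(5)) = (0,5) ∈ E(G2) ✓
  (4,9) → (φ(4),φ(9)) = (3,5) ∈ E(G2) ✓
  (4,10) → (φ(4),φ(10)) = (5,11) ∈ E(G2) ✓
  (5,6) → (φ(5),φ(6)) = (0,1) ∈ E(G2) ✓
  (5,7) → (φ(5),φ(7)) = (0,4) ∈ E(G2) ✓
  (6,8) → (φ(6),φ(8)) = (1,8) ∈ E(G2) ✓
  (6,10) → (φ(6),φ(10)) = (1,11) ∈ E(G2) ✓
  (8,10) → (φ(8),φ(10)) = (8,11) ∈ E(G2) ✓
All 21 edges of G1 map to edges of G2, and |E(G1)| = |E(G2)| = 21, so φ is a bijection on edges as well as vertices. Hence G1 ≅ G2.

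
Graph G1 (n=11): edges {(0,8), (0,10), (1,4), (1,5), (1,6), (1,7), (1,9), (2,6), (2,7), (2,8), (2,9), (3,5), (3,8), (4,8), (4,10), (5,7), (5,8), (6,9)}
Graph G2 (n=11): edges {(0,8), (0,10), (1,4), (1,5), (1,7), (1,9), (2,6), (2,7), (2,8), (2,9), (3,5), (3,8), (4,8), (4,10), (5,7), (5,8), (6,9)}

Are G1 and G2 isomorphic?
No, not isomorphic

The graphs are NOT isomorphic.

Counting edges: G1 has 18 edge(s); G2 has 17 edge(s).
Edge count is an isomorphism invariant (a bijection on vertices induces a bijection on edges), so differing edge counts rule out isomorphism.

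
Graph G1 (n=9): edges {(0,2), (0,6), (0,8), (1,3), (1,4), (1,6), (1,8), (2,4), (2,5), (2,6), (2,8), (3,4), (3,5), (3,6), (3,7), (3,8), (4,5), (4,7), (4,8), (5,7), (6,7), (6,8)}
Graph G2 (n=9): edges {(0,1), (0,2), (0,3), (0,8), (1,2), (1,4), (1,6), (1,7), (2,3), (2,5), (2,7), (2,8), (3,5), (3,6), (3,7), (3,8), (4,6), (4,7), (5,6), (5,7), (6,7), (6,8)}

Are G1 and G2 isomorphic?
Yes, isomorphic

The graphs are isomorphic.
One valid mapping φ: V(G1) → V(G2): 0→4, 1→5, 2→1, 3→3, 4→2, 5→0, 6→6, 7→8, 8→7

Verify φ preserves adjacency — for each edge of G1, its image is an edge of G2:
  (0,2) → (φ(0),φ(2)) = (1,4) ∈ E(G2) ✓
  (0,6) → (φ(0),φ(6)) = (4,6) ∈ E(G2) ✓
  (0,8) → (φ(0),φ(8)) = (4,7) ∈ E(G2) ✓
  (1,3) → (φ(1),φ(3)) = (3,5) ∈ E(G2) ✓
  (1,4) → (φ(1),φ(4)) = (2,5) ∈ E(G2) ✓
  (1,6) → (φ(1),φ(6)) = (5,6) ∈ E(G2) ✓
  (1,8) → (φ(1),φ(8)) = (5,7) ∈ E(G2) ✓
  (2,4) → (φ(2),φ(4)) = (1,2) ∈ E(G2) ✓
  (2,5) → (φ(2),φ(5)) = (0,1) ∈ E(G2) ✓
  (2,6) → (φ(2),φ(6)) = (1,6) ∈ E(G2) ✓
  (2,8) → (φ(2),φ(8)) = (1,7) ∈ E(G2) ✓
  (3,4) → (φ(3),φ(4)) = (2,3) ∈ E(G2) ✓
  (3,5) → (φ(3),φ(5)) = (0,3) ∈ E(G2) ✓
  (3,6) → (φ(3),φ(6)) = (3,6) ∈ E(G2) ✓
  (3,7) → (φ(3),φ(7)) = (3,8) ∈ E(G2) ✓
  (3,8) → (φ(3),φ(8)) = (3,7) ∈ E(G2) ✓
  (4,5) → (φ(4),φ(5)) = (0,2) ∈ E(G2) ✓
  (4,7) → (φ(4),φ(7)) = (2,8) ∈ E(G2) ✓
  (4,8) → (φ(4),φ(8)) = (2,7) ∈ E(G2) ✓
  (5,7) → (φ(5),φ(7)) = (0,8) ∈ E(G2) ✓
  (6,7) → (φ(6),φ(7)) = (6,8) ∈ E(G2) ✓
  (6,8) → (φ(6),φ(8)) = (6,7) ∈ E(G2) ✓
All 22 edges of G1 map to edges of G2, and |E(G1)| = |E(G2)| = 22, so φ is a bijection on edges as well as vertices. Hence G1 ≅ G2.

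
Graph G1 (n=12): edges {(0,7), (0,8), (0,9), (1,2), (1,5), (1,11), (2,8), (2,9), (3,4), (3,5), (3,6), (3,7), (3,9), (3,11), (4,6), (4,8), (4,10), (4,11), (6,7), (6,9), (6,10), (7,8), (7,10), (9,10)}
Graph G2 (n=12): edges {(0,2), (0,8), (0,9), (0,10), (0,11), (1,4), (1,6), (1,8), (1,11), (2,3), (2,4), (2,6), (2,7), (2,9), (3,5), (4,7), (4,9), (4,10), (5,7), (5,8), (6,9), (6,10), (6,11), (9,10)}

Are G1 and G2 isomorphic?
Yes, isomorphic

The graphs are isomorphic.
One valid mapping φ: V(G1) → V(G2): 0→11, 1→5, 2→8, 3→2, 4→4, 5→3, 6→9, 7→6, 8→1, 9→0, 10→10, 11→7

Verify φ preserves adjacency — for each edge of G1, its image is an edge of G2:
  (0,7) → (φ(0),φ(7)) = (6,11) ∈ E(G2) ✓
  (0,8) → (φ(0),φ(8)) = (1,11) ∈ E(G2) ✓
  (0,9) → (φ(0),φ(9)) = (0,11) ∈ E(G2) ✓
  (1,2) → (φ(1),φ(2)) = (5,8) ∈ E(G2) ✓
  (1,5) → (φ(1),φ(5)) = (3,5) ∈ E(G2) ✓
  (1,11) → (φ(1),φ(11)) = (5,7) ∈ E(G2) ✓
  (2,8) → (φ(2),φ(8)) = (1,8) ∈ E(G2) ✓
  (2,9) → (φ(2),φ(9)) = (0,8) ∈ E(G2) ✓
  (3,4) → (φ(3),φ(4)) = (2,4) ∈ E(G2) ✓
  (3,5) → (φ(3),φ(5)) = (2,3) ∈ E(G2) ✓
  (3,6) → (φ(3),φ(6)) = (2,9) ∈ E(G2) ✓
  (3,7) → (φ(3),φ(7)) = (2,6) ∈ E(G2) ✓
  (3,9) → (φ(3),φ(9)) = (0,2) ∈ E(G2) ✓
  (3,11) → (φ(3),φ(11)) = (2,7) ∈ E(G2) ✓
  (4,6) → (φ(4),φ(6)) = (4,9) ∈ E(G2) ✓
  (4,8) → (φ(4),φ(8)) = (1,4) ∈ E(G2) ✓
  (4,10) → (φ(4),φ(10)) = (4,10) ∈ E(G2) ✓
  (4,11) → (φ(4),φ(11)) = (4,7) ∈ E(G2) ✓
  (6,7) → (φ(6),φ(7)) = (6,9) ∈ E(G2) ✓
  (6,9) → (φ(6),φ(9)) = (0,9) ∈ E(G2) ✓
  (6,10) → (φ(6),φ(10)) = (9,10) ∈ E(G2) ✓
  (7,8) → (φ(7),φ(8)) = (1,6) ∈ E(G2) ✓
  (7,10) → (φ(7),φ(10)) = (6,10) ∈ E(G2) ✓
  (9,10) → (φ(9),φ(10)) = (0,10) ∈ E(G2) ✓
All 24 edges of G1 map to edges of G2, and |E(G1)| = |E(G2)| = 24, so φ is a bijection on edges as well as vertices. Hence G1 ≅ G2.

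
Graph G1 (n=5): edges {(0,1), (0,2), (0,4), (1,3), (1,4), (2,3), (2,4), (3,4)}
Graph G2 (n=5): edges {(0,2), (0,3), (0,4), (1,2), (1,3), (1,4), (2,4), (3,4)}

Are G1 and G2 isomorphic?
Yes, isomorphic

The graphs are isomorphic.
One valid mapping φ: V(G1) → V(G2): 0→2, 1→1, 2→0, 3→3, 4→4

Verify φ preserves adjacency — for each edge of G1, its image is an edge of G2:
  (0,1) → (φ(0),φ(1)) = (1,2) ∈ E(G2) ✓
  (0,2) → (φ(0),φ(2)) = (0,2) ∈ E(G2) ✓
  (0,4) → (φ(0),φ(4)) = (2,4) ∈ E(G2) ✓
  (1,3) → (φ(1),φ(3)) = (1,3) ∈ E(G2) ✓
  (1,4) → (φ(1),φ(4)) = (1,4) ∈ E(G2) ✓
  (2,3) → (φ(2),φ(3)) = (0,3) ∈ E(G2) ✓
  (2,4) → (φ(2),φ(4)) = (0,4) ∈ E(G2) ✓
  (3,4) → (φ(3),φ(4)) = (3,4) ∈ E(G2) ✓
All 8 edges of G1 map to edges of G2, and |E(G1)| = |E(G2)| = 8, so φ is a bijection on edges as well as vertices. Hence G1 ≅ G2.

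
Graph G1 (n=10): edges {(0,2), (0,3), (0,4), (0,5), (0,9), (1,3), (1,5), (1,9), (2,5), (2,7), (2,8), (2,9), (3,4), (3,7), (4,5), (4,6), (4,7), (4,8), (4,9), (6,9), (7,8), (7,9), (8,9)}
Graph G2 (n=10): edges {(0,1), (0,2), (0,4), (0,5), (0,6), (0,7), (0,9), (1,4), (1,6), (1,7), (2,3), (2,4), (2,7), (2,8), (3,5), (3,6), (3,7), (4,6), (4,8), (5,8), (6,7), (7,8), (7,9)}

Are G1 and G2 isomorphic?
Yes, isomorphic

The graphs are isomorphic.
One valid mapping φ: V(G1) → V(G2): 0→2, 1→5, 2→4, 3→3, 4→7, 5→8, 6→9, 7→6, 8→1, 9→0

Verify φ preserves adjacency — for each edge of G1, its image is an edge of G2:
  (0,2) → (φ(0),φ(2)) = (2,4) ∈ E(G2) ✓
  (0,3) → (φ(0),φ(3)) = (2,3) ∈ E(G2) ✓
  (0,4) → (φ(0),φ(4)) = (2,7) ∈ E(G2) ✓
  (0,5) → (φ(0),φ(5)) = (2,8) ∈ E(G2) ✓
  (0,9) → (φ(0),φ(9)) = (0,2) ∈ E(G2) ✓
  (1,3) → (φ(1),φ(3)) = (3,5) ∈ E(G2) ✓
  (1,5) → (φ(1),φ(5)) = (5,8) ∈ E(G2) ✓
  (1,9) → (φ(1),φ(9)) = (0,5) ∈ E(G2) ✓
  (2,5) → (φ(2),φ(5)) = (4,8) ∈ E(G2) ✓
  (2,7) → (φ(2),φ(7)) = (4,6) ∈ E(G2) ✓
  (2,8) → (φ(2),φ(8)) = (1,4) ∈ E(G2) ✓
  (2,9) → (φ(2),φ(9)) = (0,4) ∈ E(G2) ✓
  (3,4) → (φ(3),φ(4)) = (3,7) ∈ E(G2) ✓
  (3,7) → (φ(3),φ(7)) = (3,6) ∈ E(G2) ✓
  (4,5) → (φ(4),φ(5)) = (7,8) ∈ E(G2) ✓
  (4,6) → (φ(4),φ(6)) = (7,9) ∈ E(G2) ✓
  (4,7) → (φ(4),φ(7)) = (6,7) ∈ E(G2) ✓
  (4,8) → (φ(4),φ(8)) = (1,7) ∈ E(G2) ✓
  (4,9) → (φ(4),φ(9)) = (0,7) ∈ E(G2) ✓
  (6,9) → (φ(6),φ(9)) = (0,9) ∈ E(G2) ✓
  (7,8) → (φ(7),φ(8)) = (1,6) ∈ E(G2) ✓
  (7,9) → (φ(7),φ(9)) = (0,6) ∈ E(G2) ✓
  (8,9) → (φ(8),φ(9)) = (0,1) ∈ E(G2) ✓
All 23 edges of G1 map to edges of G2, and |E(G1)| = |E(G2)| = 23, so φ is a bijection on edges as well as vertices. Hence G1 ≅ G2.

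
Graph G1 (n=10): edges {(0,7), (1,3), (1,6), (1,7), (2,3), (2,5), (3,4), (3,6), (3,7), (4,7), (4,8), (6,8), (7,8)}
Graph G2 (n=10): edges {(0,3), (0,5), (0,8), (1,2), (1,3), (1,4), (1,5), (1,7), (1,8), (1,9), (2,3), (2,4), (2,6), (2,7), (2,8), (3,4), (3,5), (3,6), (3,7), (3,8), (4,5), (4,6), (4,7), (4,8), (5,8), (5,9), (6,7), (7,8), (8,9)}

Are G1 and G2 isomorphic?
No, not isomorphic

The graphs are NOT isomorphic.

Counting triangles (3-cliques): G1 has 4, G2 has 38.
Triangle count is an isomorphism invariant, so differing triangle counts rule out isomorphism.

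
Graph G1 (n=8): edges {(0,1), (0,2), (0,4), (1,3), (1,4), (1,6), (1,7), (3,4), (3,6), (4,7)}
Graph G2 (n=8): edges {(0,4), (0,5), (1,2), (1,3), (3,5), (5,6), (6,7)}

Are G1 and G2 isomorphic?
No, not isomorphic

The graphs are NOT isomorphic.

Connected components of G1: 2 component(s) with vertex sets [[5], [0, 1, 2, 3, 4, 6, 7]], sizes [1, 7].
Connected components of G2: 1 component(s) with vertex sets [[0, 1, 2, 3, 4, 5, 6, 7]], sizes [8].
The number of connected components (and the multiset of component sizes) is an isomorphism invariant — an isomorphism maps each component of G1 bijectively onto a component of G2. Since G1 has 2 component(s) and G2 has 1, they cannot be isomorphic.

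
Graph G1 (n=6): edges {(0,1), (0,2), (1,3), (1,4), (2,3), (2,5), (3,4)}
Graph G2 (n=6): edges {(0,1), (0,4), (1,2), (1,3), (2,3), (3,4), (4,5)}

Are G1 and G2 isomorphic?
Yes, isomorphic

The graphs are isomorphic.
One valid mapping φ: V(G1) → V(G2): 0→0, 1→1, 2→4, 3→3, 4→2, 5→5

Verify φ preserves adjacency — for each edge of G1, its image is an edge of G2:
  (0,1) → (φ(0),φ(1)) = (0,1) ∈ E(G2) ✓
  (0,2) → (φ(0),φ(2)) = (0,4) ∈ E(G2) ✓
  (1,3) → (φ(1),φ(3)) = (1,3) ∈ E(G2) ✓
  (1,4) → (φ(1),φ(4)) = (1,2) ∈ E(G2) ✓
  (2,3) → (φ(2),φ(3)) = (3,4) ∈ E(G2) ✓
  (2,5) → (φ(2),φ(5)) = (4,5) ∈ E(G2) ✓
  (3,4) → (φ(3),φ(4)) = (2,3) ∈ E(G2) ✓
All 7 edges of G1 map to edges of G2, and |E(G1)| = |E(G2)| = 7, so φ is a bijection on edges as well as vertices. Hence G1 ≅ G2.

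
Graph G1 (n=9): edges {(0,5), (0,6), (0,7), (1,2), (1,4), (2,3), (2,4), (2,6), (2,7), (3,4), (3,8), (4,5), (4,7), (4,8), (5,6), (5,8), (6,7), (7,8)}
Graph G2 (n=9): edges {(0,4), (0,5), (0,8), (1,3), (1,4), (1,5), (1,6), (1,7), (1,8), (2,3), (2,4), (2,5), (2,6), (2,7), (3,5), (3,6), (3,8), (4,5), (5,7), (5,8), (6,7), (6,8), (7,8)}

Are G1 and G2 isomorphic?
No, not isomorphic

The graphs are NOT isomorphic.

Counting triangles (3-cliques): G1 has 9, G2 has 20.
Triangle count is an isomorphism invariant, so differing triangle counts rule out isomorphism.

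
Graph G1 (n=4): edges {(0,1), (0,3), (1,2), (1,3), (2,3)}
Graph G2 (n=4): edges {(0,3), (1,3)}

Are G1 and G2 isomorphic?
No, not isomorphic

The graphs are NOT isomorphic.

Degrees in G1: deg(0)=2, deg(1)=3, deg(2)=2, deg(3)=3.
Sorted degree sequence of G1: [3, 3, 2, 2].
Degrees in G2: deg(0)=1, deg(1)=1, deg(2)=0, deg(3)=2.
Sorted degree sequence of G2: [2, 1, 1, 0].
The (sorted) degree sequence is an isomorphism invariant, so since G1 and G2 have different degree sequences they cannot be isomorphic.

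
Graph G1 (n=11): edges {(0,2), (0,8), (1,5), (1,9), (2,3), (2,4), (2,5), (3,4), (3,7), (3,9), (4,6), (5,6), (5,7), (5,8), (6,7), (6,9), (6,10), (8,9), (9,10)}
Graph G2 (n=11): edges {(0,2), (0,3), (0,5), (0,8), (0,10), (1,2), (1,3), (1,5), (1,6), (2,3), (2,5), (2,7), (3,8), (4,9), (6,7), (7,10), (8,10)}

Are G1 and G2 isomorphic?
No, not isomorphic

The graphs are NOT isomorphic.

Connected components of G1: 1 component(s) with vertex sets [[0, 1, 2, 3, 4, 5, 6, 7, 8, 9, 10]], sizes [11].
Connected components of G2: 2 component(s) with vertex sets [[4, 9], [0, 1, 2, 3, 5, 6, 7, 8, 10]], sizes [2, 9].
The number of connected components (and the multiset of component sizes) is an isomorphism invariant — an isomorphism maps each component of G1 bijectively onto a component of G2. Since G1 has 1 component(s) and G2 has 2, they cannot be isomorphic.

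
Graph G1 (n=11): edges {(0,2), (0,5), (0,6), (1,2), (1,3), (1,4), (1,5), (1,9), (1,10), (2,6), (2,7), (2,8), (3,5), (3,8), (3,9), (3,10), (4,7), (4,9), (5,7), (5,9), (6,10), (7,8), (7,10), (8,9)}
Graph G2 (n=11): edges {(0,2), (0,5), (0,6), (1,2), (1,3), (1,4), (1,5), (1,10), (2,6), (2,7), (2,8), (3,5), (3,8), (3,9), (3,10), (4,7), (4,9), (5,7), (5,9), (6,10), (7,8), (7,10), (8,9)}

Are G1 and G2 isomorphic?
No, not isomorphic

The graphs are NOT isomorphic.

Counting edges: G1 has 24 edge(s); G2 has 23 edge(s).
Edge count is an isomorphism invariant (a bijection on vertices induces a bijection on edges), so differing edge counts rule out isomorphism.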